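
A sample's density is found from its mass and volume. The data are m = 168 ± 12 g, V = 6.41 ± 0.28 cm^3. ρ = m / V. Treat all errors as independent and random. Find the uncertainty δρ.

Products/powers → add relative errors in quadrature, weighted by exponent:
  (1·δm/m)² = (1×0.0714)² = 0.00510;  (-1·δV/V)² = (-1×0.0437)² = 0.00191
δρ/ρ = √(0.00701) = 0.0837
ρ = 26.2 g/cm^3, so δρ = 0.0837 × 26.2 = 2.19 g/cm^3.

2.19 g/cm^3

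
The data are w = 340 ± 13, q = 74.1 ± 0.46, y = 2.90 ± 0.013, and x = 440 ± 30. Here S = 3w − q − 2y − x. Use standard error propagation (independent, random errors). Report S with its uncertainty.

500 ± 49.2

For a sum/difference, combine absolute errors in quadrature:
  (3·δw)² = 1520;  (δq)² = 0.212;  (2·δy)² = 0.000676;  (δx)² = 900
δS = √(2420) = 49.2
S = 500.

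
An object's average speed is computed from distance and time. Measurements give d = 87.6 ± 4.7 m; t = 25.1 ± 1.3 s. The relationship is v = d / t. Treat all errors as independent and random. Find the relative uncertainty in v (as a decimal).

For a monomial v ∝ d, t^-1, fractional errors add in quadrature:
  (1·δd/d)² = (1×0.0537)² = 0.00288;  (-1·δt/t)² = (-1×0.0518)² = 0.00268
δv/v = √(0.00556) = 0.0746

0.0746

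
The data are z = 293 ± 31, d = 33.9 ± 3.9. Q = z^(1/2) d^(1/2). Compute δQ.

Since Q is a product/quotient, work with relative uncertainties:
  (½·δz/z)² = (0.5×0.106)² = 0.00280;  (½·δd/d)² = (0.5×0.115)² = 0.00331
δQ/Q = √(0.00611) = 0.0781
Q = 99.7, so δQ = 0.0781 × 99.7 = 7.79.

7.79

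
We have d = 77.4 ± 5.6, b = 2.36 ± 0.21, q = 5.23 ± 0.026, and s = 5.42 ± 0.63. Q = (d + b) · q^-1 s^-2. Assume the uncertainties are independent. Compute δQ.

Let u = d + b = 79.8. δu = √(δd² + δb²) = √(31.4 + 0.0441) = 5.60, so δu/u = 0.0703.
Q is then a monomial in u, q, s:
δQ/Q = √((δu/u)² + (-1·δq/q)² + (-2·δs/s)²) = √(0.00494 + 2.47e-05 + 0.0540) = 0.243
Q = 0.519, so δQ = 0.243 × 0.519 = 0.126.

0.126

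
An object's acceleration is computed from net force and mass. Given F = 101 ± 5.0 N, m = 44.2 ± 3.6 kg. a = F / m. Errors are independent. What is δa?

0.218 m/s^2

For a monomial a ∝ F, m^-1, fractional errors add in quadrature:
  (1·δF/F)² = (1×0.0495)² = 0.00245;  (-1·δm/m)² = (-1×0.0814)² = 0.00663
δa/a = √(0.00908) = 0.0953
a = 2.29 m/s^2, so δa = 0.0953 × 2.29 = 0.218 m/s^2.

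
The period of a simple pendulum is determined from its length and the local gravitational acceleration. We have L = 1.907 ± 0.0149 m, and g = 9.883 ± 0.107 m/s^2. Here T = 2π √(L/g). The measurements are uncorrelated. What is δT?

T is a product of powers, so relative uncertainties combine in quadrature:
  (½·δL/L)² = (0.5×0.00781)² = 1.53e-05;  (−½·δg/g)² = (-0.5×0.0108)² = 2.93e-05
δT/T = √(4.46e-05) = 0.00668
T = 2.760 s, so δT = 0.00668 × 2.760 = 0.0184 s.

0.0184 s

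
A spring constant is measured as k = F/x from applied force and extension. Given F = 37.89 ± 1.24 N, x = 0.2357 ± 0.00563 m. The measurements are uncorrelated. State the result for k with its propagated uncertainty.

Since k is a product/quotient, work with relative uncertainties:
  (1·δF/F)² = (1×0.0327)² = 0.00107;  (-1·δx/x)² = (-1×0.0239)² = 0.000571
δk/k = √(0.00164) = 0.0405
k = 160.8 N/m, so δk = 0.0405 × 160.8 = 6.51 N/m.

160.8 ± 6.51 N/m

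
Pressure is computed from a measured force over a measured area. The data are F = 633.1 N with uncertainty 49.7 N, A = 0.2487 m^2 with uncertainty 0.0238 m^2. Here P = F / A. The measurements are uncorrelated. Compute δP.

P is a product of powers, so relative uncertainties combine in quadrature:
  (1·δF/F)² = (1×0.0785)² = 0.00616;  (-1·δA/A)² = (-1×0.0957)² = 0.00916
δP/P = √(0.0153) = 0.124
P = 2546 Pa, so δP = 0.124 × 2546 = 315 Pa.

315 Pa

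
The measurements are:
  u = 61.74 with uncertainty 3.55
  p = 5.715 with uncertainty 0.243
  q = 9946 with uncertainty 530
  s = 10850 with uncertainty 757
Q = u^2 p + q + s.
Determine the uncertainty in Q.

Let w = u^2·p = 21780. δw/w = √((2·δu/u)² + (1·δp/p)²) = √(0.0132 + 0.00181) = 0.123, so δw = 2670.
Q = w + q + s: δQ = √(δw² + δq² + δs²) = √(7.13e+06 + 2.81e+05 + 5.73e+05) = 2830

2830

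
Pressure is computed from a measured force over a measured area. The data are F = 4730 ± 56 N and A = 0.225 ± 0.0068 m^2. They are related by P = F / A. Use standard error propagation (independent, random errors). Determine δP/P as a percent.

3.25%

Since P is a product/quotient, work with relative uncertainties:
  (1·δF/F)² = (1×0.0118)² = 0.000140;  (-1·δA/A)² = (-1×0.0302)² = 0.000913
δP/P = √(0.00105) = 0.0325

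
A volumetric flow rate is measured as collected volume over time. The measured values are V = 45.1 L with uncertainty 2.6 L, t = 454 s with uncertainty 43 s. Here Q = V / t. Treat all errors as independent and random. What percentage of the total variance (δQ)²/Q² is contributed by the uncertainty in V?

(δQ/Q)² = (1·δV/V)² + (-1·δt/t)²
  V term: (1×0.0576)² = 0.00332
  t term: (-1×0.0947)² = 0.00897
Total = 0.0123. Share from V = 0.00332/0.0123 = 0.270.

27.0%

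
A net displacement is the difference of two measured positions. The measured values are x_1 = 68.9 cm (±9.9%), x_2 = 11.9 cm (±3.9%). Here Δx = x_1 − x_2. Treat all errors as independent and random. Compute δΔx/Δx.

0.120

Sums and differences: (δΔx)² = Σ (cᵢ δxᵢ)².
  (δx_1)² = 46.5;  (δx_2)² = 0.215
δΔx = √(46.7) = 6.84 cm
Δx = 57.0 cm, so δΔx/Δx = 6.84/57.0 = 0.120.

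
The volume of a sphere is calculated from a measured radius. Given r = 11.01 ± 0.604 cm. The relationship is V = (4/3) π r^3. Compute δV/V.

0.165

V is a product of powers, so relative uncertainties combine in quadrature:
  (3·δr/r)² = (3×0.0549)² = 0.0271
δV/V = √(0.0271) = 0.165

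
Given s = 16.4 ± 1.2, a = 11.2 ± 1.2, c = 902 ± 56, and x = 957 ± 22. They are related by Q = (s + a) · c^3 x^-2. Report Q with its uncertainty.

Let u = s + a = 27.6. δu = √(δs² + δa²) = √(1.44 + 1.44) = 1.70, so δu/u = 0.0615.
Q is then a monomial in u, c, x:
δQ/Q = √((δu/u)² + (3·δc/c)² + (-2·δx/x)²) = √(0.00378 + 0.0347 + 0.00211) = 0.201
Q = 22100, so δQ = 0.201 × 22100 = 4460.

22100 ± 4460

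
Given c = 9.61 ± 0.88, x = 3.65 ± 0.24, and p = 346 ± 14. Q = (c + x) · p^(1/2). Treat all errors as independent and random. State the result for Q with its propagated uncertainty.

Let u = c + x = 13.3. δu = √(δc² + δx²) = √(0.774 + 0.0576) = 0.912, so δu/u = 0.0688.
Q is then a monomial in u, p:
δQ/Q = √((δu/u)² + (½·δp/p)²) = √(0.00473 + 0.000409) = 0.0717
Q = 247, so δQ = 0.0717 × 247 = 17.7.

247 ± 17.7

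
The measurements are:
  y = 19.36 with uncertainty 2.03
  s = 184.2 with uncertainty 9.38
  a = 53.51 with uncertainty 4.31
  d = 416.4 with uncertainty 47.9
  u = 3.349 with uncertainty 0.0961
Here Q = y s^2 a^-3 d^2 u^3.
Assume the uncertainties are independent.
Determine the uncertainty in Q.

Each factor contributes (exponent × relative error)² to (δQ/Q)²:
  (1·δy/y)² = (1×0.105)² = 0.0110;  (2·δs/s)² = (2×0.0509)² = 0.0104;  (-3·δa/a)² = (-3×0.0805)² = 0.0584;  (2·δd/d)² = (2×0.115)² = 0.0529;  (3·δu/u)² = (3×0.0287)² = 0.00741
δQ/Q = √(0.140) = 0.374
Q = 2.792e+07, so δQ = 0.374 × 2.792e+07 = 1.05e+07.

1.05e+07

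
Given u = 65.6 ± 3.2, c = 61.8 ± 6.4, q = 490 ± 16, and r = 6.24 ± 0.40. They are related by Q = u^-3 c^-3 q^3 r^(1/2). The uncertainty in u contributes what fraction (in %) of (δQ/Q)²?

(δQ/Q)² = (-3·δu/u)² + (-3·δc/c)² + (3·δq/q)² + (½·δr/r)²
  u term: (-3×0.0488)² = 0.0214
  c term: (-3×0.104)² = 0.0965
  q term: (3×0.0327)² = 0.00960
  r term: (0.5×0.0641)² = 0.00103
Total = 0.129. Share from u = 0.0214/0.129 = 0.167.

16.7%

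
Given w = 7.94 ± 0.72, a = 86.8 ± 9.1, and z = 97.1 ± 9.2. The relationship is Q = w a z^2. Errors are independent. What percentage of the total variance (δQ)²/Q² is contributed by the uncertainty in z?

(δQ/Q)² = (1·δw/w)² + (1·δa/a)² + (2·δz/z)²
  w term: (1×0.0907)² = 0.00822
  a term: (1×0.105)² = 0.0110
  z term: (2×0.0947)² = 0.0359
Total = 0.0551. Share from z = 0.0359/0.0551 = 0.651.

65.1%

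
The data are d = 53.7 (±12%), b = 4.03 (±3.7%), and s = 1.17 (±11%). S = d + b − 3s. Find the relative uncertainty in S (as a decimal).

0.119

For a sum/difference, combine absolute errors in quadrature:
  (δd)² = 41.5;  (δb)² = 0.0222;  (3·δs)² = 0.149
δS = √(41.7) = 6.46
S = 54.2, so δS/S = 6.46/54.2 = 0.119.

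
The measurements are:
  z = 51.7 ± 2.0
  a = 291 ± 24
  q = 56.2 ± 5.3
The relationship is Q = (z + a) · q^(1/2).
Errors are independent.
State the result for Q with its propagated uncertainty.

2570 ± 217

Let u = z + a = 343. δu = √(δz² + δa²) = √(4.00 + 576) = 24.1, so δu/u = 0.0703.
Q is then a monomial in u, q:
δQ/Q = √((δu/u)² + (½·δq/q)²) = √(0.00494 + 0.00222) = 0.0846
Q = 2570, so δQ = 0.0846 × 2570 = 217.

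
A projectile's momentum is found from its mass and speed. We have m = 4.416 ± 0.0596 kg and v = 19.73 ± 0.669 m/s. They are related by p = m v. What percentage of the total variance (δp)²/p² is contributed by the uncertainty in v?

(δp/p)² = (1·δm/m)² + (1·δv/v)²
  m term: (1×0.0135)² = 0.000182
  v term: (1×0.0339)² = 0.00115
Total = 0.00133. Share from v = 0.00115/0.00133 = 0.863.

86.3%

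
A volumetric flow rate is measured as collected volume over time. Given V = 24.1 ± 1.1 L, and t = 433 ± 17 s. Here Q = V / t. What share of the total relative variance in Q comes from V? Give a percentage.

(δQ/Q)² = (1·δV/V)² + (-1·δt/t)²
  V term: (1×0.0456)² = 0.00208
  t term: (-1×0.0393)² = 0.00154
Total = 0.00362. Share from V = 0.00208/0.00362 = 0.575.

57.5%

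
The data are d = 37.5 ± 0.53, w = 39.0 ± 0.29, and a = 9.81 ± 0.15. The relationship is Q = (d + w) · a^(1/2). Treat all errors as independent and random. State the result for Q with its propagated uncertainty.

Let u = d + w = 76.5. δu = √(δd² + δw²) = √(0.281 + 0.0841) = 0.604, so δu/u = 0.00790.
Q is then a monomial in u, a:
δQ/Q = √((δu/u)² + (½·δa/a)²) = √(6.24e-05 + 5.84e-05) = 0.0110
Q = 240, so δQ = 0.0110 × 240 = 2.63.

240 ± 2.63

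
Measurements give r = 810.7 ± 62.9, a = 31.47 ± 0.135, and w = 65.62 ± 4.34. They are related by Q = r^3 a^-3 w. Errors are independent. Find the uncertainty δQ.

2.72e+05

Since Q is a product/quotient, work with relative uncertainties:
  (3·δr/r)² = (3×0.0776)² = 0.0542;  (-3·δa/a)² = (-3×0.00429)² = 0.000166;  (1·δw/w)² = (1×0.0661)² = 0.00437
δQ/Q = √(0.0587) = 0.242
Q = 1.122e+06, so δQ = 0.242 × 1.122e+06 = 2.72e+05.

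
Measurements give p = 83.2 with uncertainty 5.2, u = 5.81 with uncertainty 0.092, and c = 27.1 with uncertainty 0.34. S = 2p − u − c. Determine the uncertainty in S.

10.4

Absolute uncertainties add in quadrature for a linear combination:
  (2·δp)² = 108;  (δu)² = 0.00846;  (δc)² = 0.116
δS = √(108) = 10.4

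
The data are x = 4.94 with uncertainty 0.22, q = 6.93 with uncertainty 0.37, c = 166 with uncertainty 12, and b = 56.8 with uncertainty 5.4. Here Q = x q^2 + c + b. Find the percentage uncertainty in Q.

6.62%

Let p = x·q^2 = 237. δp/p = √((1·δx/x)² + (2·δq/q)²) = √(0.00198 + 0.0114) = 0.116, so δp = 27.4.
Q = p + c + b: δQ = √(δp² + δc² + δb²) = √(753 + 144 + 29.2) = 30.4
Q = 460, so δQ/Q = 30.4/460 = 0.0662.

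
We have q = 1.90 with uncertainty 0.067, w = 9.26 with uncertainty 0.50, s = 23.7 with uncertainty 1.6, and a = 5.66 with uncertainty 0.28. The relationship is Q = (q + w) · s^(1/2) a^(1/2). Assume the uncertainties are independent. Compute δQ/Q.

Let u = q + w = 11.2. δu = √(δq² + δw²) = √(0.00449 + 0.250) = 0.504, so δu/u = 0.0452.
Q is then a monomial in u, s, a:
δQ/Q = √((δu/u)² + (½·δs/s)² + (½·δa/a)²) = √(0.00204 + 0.00114 + 0.000612) = 0.0616

0.0616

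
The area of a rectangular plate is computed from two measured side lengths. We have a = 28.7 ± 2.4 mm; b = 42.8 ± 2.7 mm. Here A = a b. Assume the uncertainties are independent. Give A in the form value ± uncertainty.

1230 ± 129 mm^2

A is a product of powers, so relative uncertainties combine in quadrature:
  (1·δa/a)² = (1×0.0836)² = 0.00699;  (1·δb/b)² = (1×0.0631)² = 0.00398
δA/A = √(0.0110) = 0.105
A = 1230 mm^2, so δA = 0.105 × 1230 = 129 mm^2.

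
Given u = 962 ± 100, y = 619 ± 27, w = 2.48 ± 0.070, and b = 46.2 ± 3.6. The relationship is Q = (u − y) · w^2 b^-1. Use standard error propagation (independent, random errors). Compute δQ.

Let h = u − y = 343. δh = √(δu² + δy²) = √(10000 + 729) = 104, so δh/h = 0.302.
Q is then a monomial in h, w, b:
δQ/Q = √((δh/h)² + (2·δw/w)² + (-1·δb/b)²) = √(0.0912 + 0.00319 + 0.00607) = 0.317
Q = 45.7, so δQ = 0.317 × 45.7 = 14.5.

14.5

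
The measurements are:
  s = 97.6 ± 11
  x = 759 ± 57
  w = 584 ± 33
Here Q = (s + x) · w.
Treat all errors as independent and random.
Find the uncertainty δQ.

Let u = s + x = 857. δu = √(δs² + δx²) = √(121 + 3250) = 58.1, so δu/u = 0.0678.
Q is then a monomial in u, w:
δQ/Q = √((δu/u)² + (1·δw/w)²) = √(0.00459 + 0.00319) = 0.0882
Q = 5e+05, so δQ = 0.0882 × 5e+05 = 44100.

44100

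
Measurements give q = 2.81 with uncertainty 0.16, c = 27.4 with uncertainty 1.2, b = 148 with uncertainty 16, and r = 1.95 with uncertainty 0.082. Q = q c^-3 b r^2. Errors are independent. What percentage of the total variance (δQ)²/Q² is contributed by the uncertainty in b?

(δQ/Q)² = (1·δq/q)² + (-3·δc/c)² + (1·δb/b)² + (2·δr/r)²
  q term: (1×0.0569)² = 0.00324
  c term: (-3×0.0438)² = 0.0173
  b term: (1×0.108)² = 0.0117
  r term: (2×0.0421)² = 0.00707
Total = 0.0393. Share from b = 0.0117/0.0393 = 0.298.

29.8%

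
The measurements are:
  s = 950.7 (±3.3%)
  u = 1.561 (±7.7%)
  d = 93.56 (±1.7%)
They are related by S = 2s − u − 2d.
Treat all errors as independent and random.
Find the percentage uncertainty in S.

3.67%

Each term contributes (cᵢ δxᵢ)² to (δS)²:
  (2·δs)² = 3940;  (δu)² = 0.0144;  (2·δd)² = 10.1
δS = √(3950) = 62.8
S = 1713, so δS/S = 62.8/1713 = 0.0367.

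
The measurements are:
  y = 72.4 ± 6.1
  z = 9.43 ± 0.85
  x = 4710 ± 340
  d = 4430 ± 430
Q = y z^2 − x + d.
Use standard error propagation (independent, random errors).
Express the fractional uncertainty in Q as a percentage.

Let p = y·z^2 = 6440. δp/p = √((1·δy/y)² + (2·δz/z)²) = √(0.00710 + 0.0325) = 0.199, so δp = 1280.
Q = p − x + d: δQ = √(δp² + δx² + δd²) = √(1.64e+06 + 1.16e+05 + 1.85e+05) = 1390
Q = 6160, so δQ/Q = 1390/6160 = 0.226.

22.6%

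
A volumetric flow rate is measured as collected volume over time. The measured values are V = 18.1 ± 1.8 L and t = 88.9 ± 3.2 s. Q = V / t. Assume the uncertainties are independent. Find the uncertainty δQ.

For a monomial Q ∝ V, t^-1, fractional errors add in quadrature:
  (1·δV/V)² = (1×0.0994)² = 0.00989;  (-1·δt/t)² = (-1×0.0360)² = 0.00130
δQ/Q = √(0.0112) = 0.106
Q = 0.204 L/s, so δQ = 0.106 × 0.204 = 0.0215 L/s.

0.0215 L/s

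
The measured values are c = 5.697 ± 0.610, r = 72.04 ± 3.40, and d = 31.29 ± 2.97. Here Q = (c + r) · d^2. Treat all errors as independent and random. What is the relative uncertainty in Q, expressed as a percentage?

Let u = c + r = 77.74. δu = √(δc² + δr²) = √(0.372 + 11.6) = 3.45, so δu/u = 0.0444.
Q is then a monomial in u, d:
δQ/Q = √((δu/u)² + (2·δd/d)²) = √(0.00197 + 0.0360) = 0.195

19.5%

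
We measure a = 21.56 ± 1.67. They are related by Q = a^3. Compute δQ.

For a monomial Q ∝ a^3, fractional errors add in quadrature:
  (3·δa/a)² = (3×0.0775)² = 0.0540
δQ/Q = √(0.0540) = 0.232
Q = 10020, so δQ = 0.232 × 10020 = 2330.

2330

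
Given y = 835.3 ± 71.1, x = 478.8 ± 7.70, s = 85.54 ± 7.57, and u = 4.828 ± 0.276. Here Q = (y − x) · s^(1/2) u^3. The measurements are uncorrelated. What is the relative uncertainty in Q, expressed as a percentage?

26.8%

Let w = y − x = 356.5. δw = √(δy² + δx²) = √(5060 + 59.3) = 71.5, so δw/w = 0.201.
Q is then a monomial in w, s, u:
δQ/Q = √((δw/w)² + (½·δs/s)² + (3·δu/u)²) = √(0.0402 + 0.00196 + 0.0294) = 0.268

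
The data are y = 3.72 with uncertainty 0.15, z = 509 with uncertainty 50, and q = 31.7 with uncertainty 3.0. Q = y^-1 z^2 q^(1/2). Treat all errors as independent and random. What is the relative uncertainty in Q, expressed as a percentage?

20.6%

Relative error in a monomial: (δQ/Q)² = Σ (nᵢ · δxᵢ/xᵢ)².
  (-1·δy/y)² = (-1×0.0403)² = 0.00163;  (2·δz/z)² = (2×0.0982)² = 0.0386;  (½·δq/q)² = (0.5×0.0946)² = 0.00224
δQ/Q = √(0.0425) = 0.206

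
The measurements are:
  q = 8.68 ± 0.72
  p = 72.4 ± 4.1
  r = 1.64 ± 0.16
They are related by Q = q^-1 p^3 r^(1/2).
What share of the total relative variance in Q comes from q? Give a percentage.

(δQ/Q)² = (-1·δq/q)² + (3·δp/p)² + (½·δr/r)²
  q term: (-1×0.0829)² = 0.00688
  p term: (3×0.0566)² = 0.0289
  r term: (0.5×0.0976)² = 0.00238
Total = 0.0381. Share from q = 0.00688/0.0381 = 0.180.

18.0%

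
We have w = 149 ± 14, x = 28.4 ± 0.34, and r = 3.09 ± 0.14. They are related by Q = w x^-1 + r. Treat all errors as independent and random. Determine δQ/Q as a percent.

Let p = w·x^-1 = 5.25. δp/p = √((1·δw/w)² + (-1·δx/x)²) = √(0.00883 + 0.000143) = 0.0947, so δp = 0.497.
Q = p + r: δQ = √(δp² + δr²) = √(0.247 + 0.0196) = 0.516
Q = 8.34, so δQ/Q = 0.516/8.34 = 0.0619.

6.19%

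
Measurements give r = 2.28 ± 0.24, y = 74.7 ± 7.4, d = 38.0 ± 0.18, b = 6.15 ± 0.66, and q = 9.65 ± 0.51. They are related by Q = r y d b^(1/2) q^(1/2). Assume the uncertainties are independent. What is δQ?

Since Q is a product/quotient, work with relative uncertainties:
  (1·δr/r)² = (1×0.105)² = 0.0111;  (1·δy/y)² = (1×0.0991)² = 0.00981;  (1·δd/d)² = (1×0.00474)² = 2.24e-05;  (½·δb/b)² = (0.5×0.107)² = 0.00288;  (½·δq/q)² = (0.5×0.0528)² = 0.000698
δQ/Q = √(0.0245) = 0.157
Q = 49900, so δQ = 0.157 × 49900 = 7800.

7800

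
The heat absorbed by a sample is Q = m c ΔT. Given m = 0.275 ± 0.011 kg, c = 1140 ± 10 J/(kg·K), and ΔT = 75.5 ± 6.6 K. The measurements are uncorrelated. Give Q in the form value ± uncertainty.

Since Q is a product/quotient, work with relative uncertainties:
  (1·δm/m)² = (1×0.0400)² = 0.00160;  (1·δc/c)² = (1×0.00877)² = 7.69e-05;  (1·δΔT/ΔT)² = (1×0.0874)² = 0.00764
δQ/Q = √(0.00932) = 0.0965
Q = 23700 J, so δQ = 0.0965 × 23700 = 2280 J.

23700 ± 2280 J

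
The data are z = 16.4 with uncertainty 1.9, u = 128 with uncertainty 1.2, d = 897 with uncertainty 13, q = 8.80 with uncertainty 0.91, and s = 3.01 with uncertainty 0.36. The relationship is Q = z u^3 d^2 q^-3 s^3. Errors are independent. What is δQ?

Since Q is a product/quotient, work with relative uncertainties:
  (1·δz/z)² = (1×0.116)² = 0.0134;  (3·δu/u)² = (3×0.00937)² = 0.000791;  (2·δd/d)² = (2×0.0145)² = 0.000840;  (-3·δq/q)² = (-3×0.103)² = 0.0962;  (3·δs/s)² = (3×0.120)² = 0.129
δQ/Q = √(0.240) = 0.490
Q = 1.11e+12, so δQ = 0.490 × 1.11e+12 = 5.43e+11.

5.43e+11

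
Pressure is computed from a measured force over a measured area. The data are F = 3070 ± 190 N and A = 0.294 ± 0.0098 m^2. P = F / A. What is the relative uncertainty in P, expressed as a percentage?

7.03%

For a monomial P ∝ F, A^-1, fractional errors add in quadrature:
  (1·δF/F)² = (1×0.0619)² = 0.00383;  (-1·δA/A)² = (-1×0.0333)² = 0.00111
δP/P = √(0.00494) = 0.0703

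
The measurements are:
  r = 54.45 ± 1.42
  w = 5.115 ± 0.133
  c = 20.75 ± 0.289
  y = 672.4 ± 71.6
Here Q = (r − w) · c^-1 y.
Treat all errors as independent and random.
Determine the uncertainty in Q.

Let u = r − w = 49.34. δu = √(δr² + δw²) = √(2.02 + 0.0177) = 1.43, so δu/u = 0.0289.
Q is then a monomial in u, c, y:
δQ/Q = √((δu/u)² + (-1·δc/c)² + (1·δy/y)²) = √(0.000836 + 0.000194 + 0.0113) = 0.111
Q = 1599, so δQ = 0.111 × 1599 = 178.

178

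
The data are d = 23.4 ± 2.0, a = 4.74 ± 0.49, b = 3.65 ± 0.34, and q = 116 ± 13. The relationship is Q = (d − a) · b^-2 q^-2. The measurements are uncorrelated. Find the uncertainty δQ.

Let u = d − a = 18.7. δu = √(δd² + δa²) = √(4.00 + 0.240) = 2.06, so δu/u = 0.110.
Q is then a monomial in u, b, q:
δQ/Q = √((δu/u)² + (-2·δb/b)² + (-2·δq/q)²) = √(0.0122 + 0.0347 + 0.0502) = 0.312
Q = 0.000104, so δQ = 0.312 × 0.000104 = 3.24e-05.

3.24e-05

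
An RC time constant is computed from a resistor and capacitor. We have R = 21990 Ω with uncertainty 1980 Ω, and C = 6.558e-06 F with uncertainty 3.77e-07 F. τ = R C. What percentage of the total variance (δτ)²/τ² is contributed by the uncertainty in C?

29.0%

(δτ/τ)² = (1·δR/R)² + (1·δC/C)²
  R term: (1×0.0900)² = 0.00811
  C term: (1×0.0575)² = 0.00330
Total = 0.0114. Share from C = 0.00330/0.0114 = 0.290.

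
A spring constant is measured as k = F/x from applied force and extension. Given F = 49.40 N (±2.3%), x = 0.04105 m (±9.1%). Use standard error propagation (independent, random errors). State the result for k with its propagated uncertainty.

1203 ± 113 N/m

For a monomial k ∝ F, x^-1, fractional errors add in quadrature:
  (1·δF/F)² = (1×0.0230)² = 0.000529;  (-1·δx/x)² = (-1×0.0910)² = 0.00828
δk/k = √(0.00881) = 0.0939
k = 1203 N/m, so δk = 0.0939 × 1203 = 113 N/m.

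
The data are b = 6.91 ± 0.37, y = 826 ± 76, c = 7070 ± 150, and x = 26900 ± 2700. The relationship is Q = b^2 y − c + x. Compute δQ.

6190

Let p = b^2·y = 39400. δp/p = √((2·δb/b)² + (1·δy/y)²) = √(0.0115 + 0.00847) = 0.141, so δp = 5570.
Q = p − c + x: δQ = √(δp² + δc² + δx²) = √(3.1e+07 + 22500 + 7.29e+06) = 6190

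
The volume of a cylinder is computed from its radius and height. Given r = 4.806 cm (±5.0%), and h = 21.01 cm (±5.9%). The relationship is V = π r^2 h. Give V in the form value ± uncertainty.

1525 ± 177 cm^3

For a monomial V ∝ r^2, h, fractional errors add in quadrature:
  (2·δr/r)² = (2×0.0500)² = 0.0100;  (1·δh/h)² = (1×0.0590)² = 0.00348
δV/V = √(0.0135) = 0.116
V = 1525 cm^3, so δV = 0.116 × 1525 = 177 cm^3.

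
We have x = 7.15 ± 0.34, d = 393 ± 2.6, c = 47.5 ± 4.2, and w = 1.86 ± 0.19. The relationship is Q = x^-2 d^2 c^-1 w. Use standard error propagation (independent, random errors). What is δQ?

Products/powers → add relative errors in quadrature, weighted by exponent:
  (-2·δx/x)² = (-2×0.0476)² = 0.00904;  (2·δd/d)² = (2×0.00662)² = 0.000175;  (-1·δc/c)² = (-1×0.0884)² = 0.00782;  (1·δw/w)² = (1×0.102)² = 0.0104
δQ/Q = √(0.0275) = 0.166
Q = 118, so δQ = 0.166 × 118 = 19.6.

19.6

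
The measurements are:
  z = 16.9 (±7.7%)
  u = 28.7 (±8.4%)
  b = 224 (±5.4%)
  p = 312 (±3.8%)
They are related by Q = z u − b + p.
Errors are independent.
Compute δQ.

57.8

Let w = z·u = 485. δw/w = √((1·δz/z)² + (1·δu/u)²) = √(0.00593 + 0.00706) = 0.114, so δw = 55.3.
Q = w − b + p: δQ = √(δw² + δb² + δp²) = √(3050 + 146 + 141) = 57.8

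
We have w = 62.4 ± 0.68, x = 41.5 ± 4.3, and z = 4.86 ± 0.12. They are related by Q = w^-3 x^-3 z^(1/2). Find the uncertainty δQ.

Q is a product of powers, so relative uncertainties combine in quadrature:
  (-3·δw/w)² = (-3×0.0109)² = 0.00107;  (-3·δx/x)² = (-3×0.104)² = 0.0966;  (½·δz/z)² = (0.5×0.0247)² = 0.000152
δQ/Q = √(0.0978) = 0.313
Q = 1.27e-10, so δQ = 0.313 × 1.27e-10 = 3.97e-11.

3.97e-11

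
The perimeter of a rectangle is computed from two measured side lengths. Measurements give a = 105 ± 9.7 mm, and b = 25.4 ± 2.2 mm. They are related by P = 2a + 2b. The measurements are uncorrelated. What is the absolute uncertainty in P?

Absolute uncertainties add in quadrature for a linear combination:
  (2·δa)² = 376;  (2·δb)² = 19.4
δP = √(396) = 19.9 mm

19.9 mm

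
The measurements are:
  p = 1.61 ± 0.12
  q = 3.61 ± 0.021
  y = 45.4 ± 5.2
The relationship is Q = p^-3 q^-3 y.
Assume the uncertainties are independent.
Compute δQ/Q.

Products/powers → add relative errors in quadrature, weighted by exponent:
  (-3·δp/p)² = (-3×0.0745)² = 0.0500;  (-3·δq/q)² = (-3×0.00582)² = 0.000305;  (1·δy/y)² = (1×0.115)² = 0.0131
δQ/Q = √(0.0634) = 0.252

0.252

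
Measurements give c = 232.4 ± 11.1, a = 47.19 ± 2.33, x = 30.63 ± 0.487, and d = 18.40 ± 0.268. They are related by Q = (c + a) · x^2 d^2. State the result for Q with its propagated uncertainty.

(8.881 ± 0.526) × 10^7

Let u = c + a = 279.6. δu = √(δc² + δa²) = √(123 + 5.43) = 11.3, so δu/u = 0.0406.
Q is then a monomial in u, x, d:
δQ/Q = √((δu/u)² + (2·δx/x)² + (2·δd/d)²) = √(0.00165 + 0.00101 + 0.000849) = 0.0592
Q = 8.881e+07, so δQ = 0.0592 × 8.881e+07 = 5.26e+06.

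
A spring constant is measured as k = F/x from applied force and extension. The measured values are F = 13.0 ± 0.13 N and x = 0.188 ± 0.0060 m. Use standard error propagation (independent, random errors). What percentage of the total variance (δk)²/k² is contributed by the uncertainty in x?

91.1%

(δk/k)² = (1·δF/F)² + (-1·δx/x)²
  F term: (1×0.0100)² = 0.000100
  x term: (-1×0.0319)² = 0.00102
Total = 0.00112. Share from x = 0.00102/0.00112 = 0.911.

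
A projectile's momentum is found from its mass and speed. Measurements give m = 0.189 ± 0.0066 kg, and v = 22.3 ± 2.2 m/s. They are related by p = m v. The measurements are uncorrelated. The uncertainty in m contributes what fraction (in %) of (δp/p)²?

(δp/p)² = (1·δm/m)² + (1·δv/v)²
  m term: (1×0.0349)² = 0.00122
  v term: (1×0.0987)² = 0.00973
Total = 0.0110. Share from m = 0.00122/0.0110 = 0.111.

11.1%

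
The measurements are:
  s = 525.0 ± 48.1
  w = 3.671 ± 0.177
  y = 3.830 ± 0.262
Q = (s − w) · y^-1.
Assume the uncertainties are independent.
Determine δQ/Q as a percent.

Let u = s − w = 521.3. δu = √(δs² + δw²) = √(2310 + 0.0313) = 48.1, so δu/u = 0.0923.
Q is then a monomial in u, y:
δQ/Q = √((δu/u)² + (-1·δy/y)²) = √(0.00851 + 0.00468) = 0.115

11.5%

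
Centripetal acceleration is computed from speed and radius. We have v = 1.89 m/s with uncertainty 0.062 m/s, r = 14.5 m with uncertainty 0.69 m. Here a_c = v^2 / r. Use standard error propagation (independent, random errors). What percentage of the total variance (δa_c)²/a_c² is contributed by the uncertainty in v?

(δa_c/a_c)² = (2·δv/v)² + (-1·δr/r)²
  v term: (2×0.0328)² = 0.00430
  r term: (-1×0.0476)² = 0.00226
Total = 0.00657. Share from v = 0.00430/0.00657 = 0.655.

65.5%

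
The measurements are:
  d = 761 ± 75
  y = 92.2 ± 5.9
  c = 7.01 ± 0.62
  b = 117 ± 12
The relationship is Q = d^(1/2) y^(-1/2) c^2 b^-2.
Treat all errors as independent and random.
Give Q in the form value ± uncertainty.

0.0103 ± 0.00286

Products/powers → add relative errors in quadrature, weighted by exponent:
  (½·δd/d)² = (0.5×0.0986)² = 0.00243;  (−½·δy/y)² = (-0.5×0.0640)² = 0.00102;  (2·δc/c)² = (2×0.0884)² = 0.0313;  (-2·δb/b)² = (-2×0.103)² = 0.0421
δQ/Q = √(0.0768) = 0.277
Q = 0.0103, so δQ = 0.277 × 0.0103 = 0.00286.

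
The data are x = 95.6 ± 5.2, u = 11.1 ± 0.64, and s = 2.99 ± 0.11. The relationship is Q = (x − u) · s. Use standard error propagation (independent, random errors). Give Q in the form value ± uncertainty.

253 ± 18.2

Let w = x − u = 84.5. δw = √(δx² + δu²) = √(27.0 + 0.410) = 5.24, so δw/w = 0.0620.
Q is then a monomial in w, s:
δQ/Q = √((δw/w)² + (1·δs/s)²) = √(0.00384 + 0.00135) = 0.0721
Q = 253, so δQ = 0.0721 × 253 = 18.2.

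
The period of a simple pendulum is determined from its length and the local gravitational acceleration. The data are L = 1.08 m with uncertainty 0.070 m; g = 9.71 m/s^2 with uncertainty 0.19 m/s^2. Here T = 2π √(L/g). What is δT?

Since T is a product/quotient, work with relative uncertainties:
  (½·δL/L)² = (0.5×0.0648)² = 0.00105;  (−½·δg/g)² = (-0.5×0.0196)² = 9.57e-05
δT/T = √(0.00115) = 0.0339
T = 2.10 s, so δT = 0.0339 × 2.10 = 0.0709 s.

0.0709 s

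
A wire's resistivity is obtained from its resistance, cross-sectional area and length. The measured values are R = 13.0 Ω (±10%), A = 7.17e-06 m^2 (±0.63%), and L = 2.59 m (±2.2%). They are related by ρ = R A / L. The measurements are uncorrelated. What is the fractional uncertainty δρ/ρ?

0.103

ρ is a product of powers, so relative uncertainties combine in quadrature:
  (1·δR/R)² = (1×0.100)² = 0.0100;  (1·δA/A)² = (1×0.00630)² = 3.97e-05;  (-1·δL/L)² = (-1×0.0220)² = 0.000484
δρ/ρ = √(0.0105) = 0.103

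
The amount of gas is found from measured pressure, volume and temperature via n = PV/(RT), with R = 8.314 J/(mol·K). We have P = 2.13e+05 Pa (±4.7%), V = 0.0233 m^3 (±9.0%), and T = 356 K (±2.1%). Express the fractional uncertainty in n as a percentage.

10.4%

Products/powers → add relative errors in quadrature, weighted by exponent:
  (1·δP/P)² = (1×0.0470)² = 0.00221;  (1·δV/V)² = (1×0.0900)² = 0.00810;  (-1·δT/T)² = (-1×0.0210)² = 0.000441
δn/n = √(0.0107) = 0.104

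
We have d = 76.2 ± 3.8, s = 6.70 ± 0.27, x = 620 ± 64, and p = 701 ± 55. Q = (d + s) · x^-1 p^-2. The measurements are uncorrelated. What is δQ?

5.26e-08

Let u = d + s = 82.9. δu = √(δd² + δs²) = √(14.4 + 0.0729) = 3.81, so δu/u = 0.0460.
Q is then a monomial in u, x, p:
δQ/Q = √((δu/u)² + (-1·δx/x)² + (-2·δp/p)²) = √(0.00211 + 0.0107 + 0.0246) = 0.193
Q = 2.72e-07, so δQ = 0.193 × 2.72e-07 = 5.26e-08.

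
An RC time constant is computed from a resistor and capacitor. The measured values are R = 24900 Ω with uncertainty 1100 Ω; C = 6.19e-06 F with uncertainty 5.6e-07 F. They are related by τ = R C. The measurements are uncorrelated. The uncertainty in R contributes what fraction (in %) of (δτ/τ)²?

19.3%

(δτ/τ)² = (1·δR/R)² + (1·δC/C)²
  R term: (1×0.0442)² = 0.00195
  C term: (1×0.0905)² = 0.00818
Total = 0.0101. Share from R = 0.00195/0.0101 = 0.193.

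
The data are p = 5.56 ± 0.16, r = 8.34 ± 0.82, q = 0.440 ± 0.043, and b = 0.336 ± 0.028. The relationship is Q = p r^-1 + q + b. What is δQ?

0.0854

Let w = p·r^-1 = 0.667. δw/w = √((1·δp/p)² + (-1·δr/r)²) = √(0.000828 + 0.00967) = 0.102, so δw = 0.0683.
Q = w + q + b: δQ = √(δw² + δq² + δb²) = √(0.00466 + 0.00185 + 0.000784) = 0.0854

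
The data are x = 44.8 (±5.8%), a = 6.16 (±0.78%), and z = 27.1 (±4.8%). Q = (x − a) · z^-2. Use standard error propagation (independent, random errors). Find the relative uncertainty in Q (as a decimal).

Let u = x − a = 38.6. δu = √(δx² + δa²) = √(6.75 + 0.00231) = 2.60, so δu/u = 0.0673.
Q is then a monomial in u, z:
δQ/Q = √((δu/u)² + (-2·δz/z)²) = √(0.00452 + 0.00922) = 0.117

0.117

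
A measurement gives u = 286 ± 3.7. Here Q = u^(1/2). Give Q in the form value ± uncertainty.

Q ∝ u^(1/2), so δQ/Q = |½| · δu/u = 0.5 × 0.0129 = 0.00647.
Q = 16.9, so δQ = 0.00647 × 16.9 = 0.109.

16.9 ± 0.109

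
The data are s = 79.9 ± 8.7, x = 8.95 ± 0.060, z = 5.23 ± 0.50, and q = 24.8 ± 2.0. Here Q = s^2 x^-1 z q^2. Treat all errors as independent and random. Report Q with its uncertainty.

(2.29 ± 0.660) × 10^6

Q is a product of powers, so relative uncertainties combine in quadrature:
  (2·δs/s)² = (2×0.109)² = 0.0474;  (-1·δx/x)² = (-1×0.00670)² = 4.49e-05;  (1·δz/z)² = (1×0.0956)² = 0.00914;  (2·δq/q)² = (2×0.0806)² = 0.0260
δQ/Q = √(0.0826) = 0.287
Q = 2.29e+06, so δQ = 0.287 × 2.29e+06 = 6.6e+05.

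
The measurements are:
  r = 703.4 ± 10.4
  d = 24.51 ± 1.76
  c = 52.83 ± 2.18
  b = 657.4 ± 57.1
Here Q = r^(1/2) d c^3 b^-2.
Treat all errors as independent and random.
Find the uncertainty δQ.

49.9

Q is a product of powers, so relative uncertainties combine in quadrature:
  (½·δr/r)² = (0.5×0.0148)² = 5.47e-05;  (1·δd/d)² = (1×0.0718)² = 0.00516;  (3·δc/c)² = (3×0.0413)² = 0.0153;  (-2·δb/b)² = (-2×0.0869)² = 0.0302
δQ/Q = √(0.0507) = 0.225
Q = 221.8, so δQ = 0.225 × 221.8 = 49.9.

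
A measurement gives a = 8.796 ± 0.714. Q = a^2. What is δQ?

12.6

Q ∝ a^2, so δQ/Q = |2| · δa/a = 2 × 0.0812 = 0.162.
Q = 77.37, so δQ = 0.162 × 77.37 = 12.6.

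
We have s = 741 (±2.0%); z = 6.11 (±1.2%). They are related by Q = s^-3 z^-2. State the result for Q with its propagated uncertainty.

Q is a product of powers, so relative uncertainties combine in quadrature:
  (-3·δs/s)² = (-3×0.0200)² = 0.00360;  (-2·δz/z)² = (-2×0.0120)² = 0.000576
δQ/Q = √(0.00418) = 0.0646
Q = 6.58e-11, so δQ = 0.0646 × 6.58e-11 = 4.25e-12.

(6.58 ± 0.425) × 10^-11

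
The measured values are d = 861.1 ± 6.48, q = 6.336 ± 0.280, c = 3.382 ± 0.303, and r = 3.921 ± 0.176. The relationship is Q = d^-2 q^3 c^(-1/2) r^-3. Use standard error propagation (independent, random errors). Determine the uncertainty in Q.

For a monomial Q ∝ d^-2, q^3, c^(-1/2), r^-3, fractional errors add in quadrature:
  (-2·δd/d)² = (-2×0.00753)² = 0.000227;  (3·δq/q)² = (3×0.0442)² = 0.0176;  (−½·δc/c)² = (-0.5×0.0896)² = 0.00201;  (-3·δr/r)² = (-3×0.0449)² = 0.0181
δQ/Q = √(0.0379) = 0.195
Q = 3.094e-06, so δQ = 0.195 × 3.094e-06 = 6.03e-07.

6.03e-07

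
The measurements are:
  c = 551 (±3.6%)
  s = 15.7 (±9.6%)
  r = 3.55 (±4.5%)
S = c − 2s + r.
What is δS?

20.1

S is a linear combination, so absolute uncertainties add in quadrature:
  (δc)² = 393;  (2·δs)² = 9.09;  (δr)² = 0.0255
δS = √(403) = 20.1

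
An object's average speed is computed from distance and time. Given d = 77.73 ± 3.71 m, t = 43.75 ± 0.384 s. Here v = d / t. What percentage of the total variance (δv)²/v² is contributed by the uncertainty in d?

96.7%

(δv/v)² = (1·δd/d)² + (-1·δt/t)²
  d term: (1×0.0477)² = 0.00228
  t term: (-1×0.00878)² = 7.7e-05
Total = 0.00236. Share from d = 0.00228/0.00236 = 0.967.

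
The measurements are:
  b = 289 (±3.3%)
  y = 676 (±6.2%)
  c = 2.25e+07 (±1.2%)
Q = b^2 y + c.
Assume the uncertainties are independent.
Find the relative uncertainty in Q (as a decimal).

Let p = b^2·y = 5.65e+07. δp/p = √((2·δb/b)² + (1·δy/y)²) = √(0.00436 + 0.00384) = 0.0906, so δp = 5.11e+06.
Q = p + c: δQ = √(δp² + δc²) = √(2.61e+13 + 7.29e+10) = 5.12e+06
Q = 7.9e+07, so δQ/Q = 5.12e+06/7.9e+07 = 0.0648.

0.0648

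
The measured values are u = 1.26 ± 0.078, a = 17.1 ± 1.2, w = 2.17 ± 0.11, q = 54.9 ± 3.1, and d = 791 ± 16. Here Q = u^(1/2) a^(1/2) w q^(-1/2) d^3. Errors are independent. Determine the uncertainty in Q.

6.47e+07

Relative error in a monomial: (δQ/Q)² = Σ (nᵢ · δxᵢ/xᵢ)².
  (½·δu/u)² = (0.5×0.0619)² = 0.000958;  (½·δa/a)² = (0.5×0.0702)² = 0.00123;  (1·δw/w)² = (1×0.0507)² = 0.00257;  (−½·δq/q)² = (-0.5×0.0565)² = 0.000797;  (3·δd/d)² = (3×0.0202)² = 0.00368
δQ/Q = √(0.00924) = 0.0961
Q = 6.73e+08, so δQ = 0.0961 × 6.73e+08 = 6.47e+07.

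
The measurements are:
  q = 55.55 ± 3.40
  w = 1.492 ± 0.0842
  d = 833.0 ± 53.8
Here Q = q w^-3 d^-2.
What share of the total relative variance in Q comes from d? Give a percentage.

34.0%

(δQ/Q)² = (1·δq/q)² + (-3·δw/w)² + (-2·δd/d)²
  q term: (1×0.0612)² = 0.00375
  w term: (-3×0.0564)² = 0.0287
  d term: (-2×0.0646)² = 0.0167
Total = 0.0491. Share from d = 0.0167/0.0491 = 0.340.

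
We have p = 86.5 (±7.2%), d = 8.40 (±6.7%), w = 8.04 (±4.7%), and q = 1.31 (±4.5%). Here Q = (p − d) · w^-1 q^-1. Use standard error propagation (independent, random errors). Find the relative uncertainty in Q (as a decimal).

0.103

Let u = p − d = 78.1. δu = √(δp² + δd²) = √(38.8 + 0.317) = 6.25, so δu/u = 0.0801.
Q is then a monomial in u, w, q:
δQ/Q = √((δu/u)² + (-1·δw/w)² + (-1·δq/q)²) = √(0.00641 + 0.00221 + 0.00202) = 0.103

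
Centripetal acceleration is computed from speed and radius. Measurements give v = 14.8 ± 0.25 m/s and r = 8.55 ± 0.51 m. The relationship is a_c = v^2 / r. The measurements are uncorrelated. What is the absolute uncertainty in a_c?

a_c is a product of powers, so relative uncertainties combine in quadrature:
  (2·δv/v)² = (2×0.0169)² = 0.00114;  (-1·δr/r)² = (-1×0.0596)² = 0.00356
δa_c/a_c = √(0.00470) = 0.0686
a_c = 25.6 m/s^2, so δa_c = 0.0686 × 25.6 = 1.76 m/s^2.

1.76 m/s^2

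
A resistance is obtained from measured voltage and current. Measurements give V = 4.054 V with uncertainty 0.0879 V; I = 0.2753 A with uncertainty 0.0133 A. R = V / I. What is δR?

0.780 Ω

R is a product of powers, so relative uncertainties combine in quadrature:
  (1·δV/V)² = (1×0.0217)² = 0.000470;  (-1·δI/I)² = (-1×0.0483)² = 0.00233
δR/R = √(0.00280) = 0.0530
R = 14.73 Ω, so δR = 0.0530 × 14.73 = 0.780 Ω.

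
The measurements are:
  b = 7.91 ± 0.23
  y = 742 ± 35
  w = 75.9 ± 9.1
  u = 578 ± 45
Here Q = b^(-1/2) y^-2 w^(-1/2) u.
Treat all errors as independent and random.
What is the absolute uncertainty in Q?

5.87e-06

For a monomial Q ∝ b^(-1/2), y^-2, w^(-1/2), u, fractional errors add in quadrature:
  (−½·δb/b)² = (-0.5×0.0291)² = 0.000211;  (-2·δy/y)² = (-2×0.0472)² = 0.00890;  (−½·δw/w)² = (-0.5×0.120)² = 0.00359;  (1·δu/u)² = (1×0.0779)² = 0.00606
δQ/Q = √(0.0188) = 0.137
Q = 4.28e-05, so δQ = 0.137 × 4.28e-05 = 5.87e-06.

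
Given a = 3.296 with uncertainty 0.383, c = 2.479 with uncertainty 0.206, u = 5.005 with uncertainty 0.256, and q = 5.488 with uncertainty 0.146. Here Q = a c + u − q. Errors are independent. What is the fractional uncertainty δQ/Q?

0.157

Let p = a·c = 8.171. δp/p = √((1·δa/a)² + (1·δc/c)²) = √(0.0135 + 0.00691) = 0.143, so δp = 1.17.
Q = p + u − q: δQ = √(δp² + δu² + δq²) = √(1.36 + 0.0655 + 0.0213) = 1.20
Q = 7.688, so δQ/Q = 1.20/7.688 = 0.157.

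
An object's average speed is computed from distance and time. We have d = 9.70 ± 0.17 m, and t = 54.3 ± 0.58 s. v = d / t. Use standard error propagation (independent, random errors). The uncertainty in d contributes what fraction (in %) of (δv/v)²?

72.9%

(δv/v)² = (1·δd/d)² + (-1·δt/t)²
  d term: (1×0.0175)² = 0.000307
  t term: (-1×0.0107)² = 0.000114
Total = 0.000421. Share from d = 0.000307/0.000421 = 0.729.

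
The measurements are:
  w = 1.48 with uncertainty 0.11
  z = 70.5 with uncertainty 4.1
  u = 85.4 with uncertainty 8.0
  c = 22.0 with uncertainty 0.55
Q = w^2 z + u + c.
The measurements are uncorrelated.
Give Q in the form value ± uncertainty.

262 ± 25.9

Let p = w^2·z = 154. δp/p = √((2·δw/w)² + (1·δz/z)²) = √(0.0221 + 0.00338) = 0.160, so δp = 24.6.
Q = p + u + c: δQ = √(δp² + δu² + δc²) = √(608 + 64.0 + 0.303) = 25.9
Q = 262.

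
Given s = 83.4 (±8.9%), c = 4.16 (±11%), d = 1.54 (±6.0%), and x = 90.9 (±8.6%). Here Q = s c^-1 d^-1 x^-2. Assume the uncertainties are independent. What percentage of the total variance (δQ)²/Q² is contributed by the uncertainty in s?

14.9%

(δQ/Q)² = (1·δs/s)² + (-1·δc/c)² + (-1·δd/d)² + (-2·δx/x)²
  s term: (1×0.0890)² = 0.00792
  c term: (-1×0.110)² = 0.0121
  d term: (-1×0.0600)² = 0.00360
  x term: (-2×0.0860)² = 0.0296
Total = 0.0532. Share from s = 0.00792/0.0532 = 0.149.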